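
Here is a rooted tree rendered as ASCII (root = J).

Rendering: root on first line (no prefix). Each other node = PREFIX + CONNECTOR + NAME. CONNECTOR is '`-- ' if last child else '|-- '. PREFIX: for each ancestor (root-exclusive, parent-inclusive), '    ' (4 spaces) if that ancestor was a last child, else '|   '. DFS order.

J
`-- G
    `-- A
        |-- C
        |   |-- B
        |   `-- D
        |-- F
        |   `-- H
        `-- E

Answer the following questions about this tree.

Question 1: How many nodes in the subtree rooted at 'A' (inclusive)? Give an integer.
Subtree rooted at A contains: A, B, C, D, E, F, H
Count = 7

Answer: 7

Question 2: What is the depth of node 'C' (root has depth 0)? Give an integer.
Path from root to C: J -> G -> A -> C
Depth = number of edges = 3

Answer: 3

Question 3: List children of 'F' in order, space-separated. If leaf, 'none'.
Node F's children (from adjacency): H

Answer: H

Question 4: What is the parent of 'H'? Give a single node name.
Answer: F

Derivation:
Scan adjacency: H appears as child of F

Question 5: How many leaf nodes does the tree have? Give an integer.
Leaves (nodes with no children): B, D, E, H

Answer: 4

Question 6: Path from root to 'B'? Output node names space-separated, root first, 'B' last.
Walk down from root: J -> G -> A -> C -> B

Answer: J G A C B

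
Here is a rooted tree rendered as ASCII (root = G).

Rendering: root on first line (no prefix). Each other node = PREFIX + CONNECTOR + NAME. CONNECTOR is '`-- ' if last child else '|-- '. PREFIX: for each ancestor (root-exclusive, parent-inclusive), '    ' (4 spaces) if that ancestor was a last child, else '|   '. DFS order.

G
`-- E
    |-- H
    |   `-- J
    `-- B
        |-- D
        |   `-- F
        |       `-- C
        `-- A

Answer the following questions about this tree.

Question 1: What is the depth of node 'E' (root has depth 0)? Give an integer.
Path from root to E: G -> E
Depth = number of edges = 1

Answer: 1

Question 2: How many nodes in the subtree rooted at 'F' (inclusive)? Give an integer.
Subtree rooted at F contains: C, F
Count = 2

Answer: 2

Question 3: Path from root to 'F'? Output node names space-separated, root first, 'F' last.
Walk down from root: G -> E -> B -> D -> F

Answer: G E B D F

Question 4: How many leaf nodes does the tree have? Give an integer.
Answer: 3

Derivation:
Leaves (nodes with no children): A, C, J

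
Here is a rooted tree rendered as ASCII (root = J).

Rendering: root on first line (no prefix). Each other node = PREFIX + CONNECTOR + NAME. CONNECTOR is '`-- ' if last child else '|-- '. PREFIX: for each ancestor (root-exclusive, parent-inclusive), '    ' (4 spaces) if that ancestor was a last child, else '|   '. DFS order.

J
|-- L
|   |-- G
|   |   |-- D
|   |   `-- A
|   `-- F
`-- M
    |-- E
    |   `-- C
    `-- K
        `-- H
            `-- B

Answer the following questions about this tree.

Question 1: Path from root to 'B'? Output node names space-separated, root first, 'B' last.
Walk down from root: J -> M -> K -> H -> B

Answer: J M K H B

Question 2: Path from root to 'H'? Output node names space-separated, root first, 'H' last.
Answer: J M K H

Derivation:
Walk down from root: J -> M -> K -> H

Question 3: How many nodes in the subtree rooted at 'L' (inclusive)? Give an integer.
Subtree rooted at L contains: A, D, F, G, L
Count = 5

Answer: 5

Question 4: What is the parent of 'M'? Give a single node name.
Scan adjacency: M appears as child of J

Answer: J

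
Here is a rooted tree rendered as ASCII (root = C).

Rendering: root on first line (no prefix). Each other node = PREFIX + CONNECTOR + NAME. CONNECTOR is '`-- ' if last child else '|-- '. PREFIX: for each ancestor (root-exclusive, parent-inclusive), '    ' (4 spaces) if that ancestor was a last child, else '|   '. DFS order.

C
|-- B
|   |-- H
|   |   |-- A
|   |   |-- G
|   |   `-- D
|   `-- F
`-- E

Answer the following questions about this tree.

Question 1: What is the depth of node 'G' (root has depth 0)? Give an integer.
Path from root to G: C -> B -> H -> G
Depth = number of edges = 3

Answer: 3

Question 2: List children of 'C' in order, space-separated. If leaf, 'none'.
Answer: B E

Derivation:
Node C's children (from adjacency): B, E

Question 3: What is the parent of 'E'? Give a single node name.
Answer: C

Derivation:
Scan adjacency: E appears as child of C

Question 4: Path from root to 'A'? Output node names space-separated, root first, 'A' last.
Walk down from root: C -> B -> H -> A

Answer: C B H A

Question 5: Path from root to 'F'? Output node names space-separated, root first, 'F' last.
Walk down from root: C -> B -> F

Answer: C B F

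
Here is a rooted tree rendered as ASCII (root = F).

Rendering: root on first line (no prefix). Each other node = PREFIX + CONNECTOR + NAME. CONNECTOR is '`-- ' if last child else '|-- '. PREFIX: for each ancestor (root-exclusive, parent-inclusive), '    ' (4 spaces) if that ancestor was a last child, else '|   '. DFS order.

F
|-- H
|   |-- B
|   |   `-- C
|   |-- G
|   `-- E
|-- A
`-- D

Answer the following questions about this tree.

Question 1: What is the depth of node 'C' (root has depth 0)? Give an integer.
Answer: 3

Derivation:
Path from root to C: F -> H -> B -> C
Depth = number of edges = 3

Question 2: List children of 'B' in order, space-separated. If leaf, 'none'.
Answer: C

Derivation:
Node B's children (from adjacency): C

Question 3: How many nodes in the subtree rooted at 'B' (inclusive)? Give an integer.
Subtree rooted at B contains: B, C
Count = 2

Answer: 2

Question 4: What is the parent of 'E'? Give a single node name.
Answer: H

Derivation:
Scan adjacency: E appears as child of H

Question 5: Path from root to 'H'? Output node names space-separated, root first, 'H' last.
Walk down from root: F -> H

Answer: F H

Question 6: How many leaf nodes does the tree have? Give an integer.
Leaves (nodes with no children): A, C, D, E, G

Answer: 5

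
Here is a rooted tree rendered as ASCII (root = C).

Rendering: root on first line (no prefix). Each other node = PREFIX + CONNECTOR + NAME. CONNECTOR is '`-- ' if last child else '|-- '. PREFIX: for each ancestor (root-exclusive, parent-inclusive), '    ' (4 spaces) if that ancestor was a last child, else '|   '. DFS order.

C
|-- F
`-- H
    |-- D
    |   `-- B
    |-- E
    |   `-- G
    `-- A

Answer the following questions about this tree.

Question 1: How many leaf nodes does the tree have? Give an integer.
Leaves (nodes with no children): A, B, F, G

Answer: 4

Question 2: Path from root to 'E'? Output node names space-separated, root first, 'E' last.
Answer: C H E

Derivation:
Walk down from root: C -> H -> E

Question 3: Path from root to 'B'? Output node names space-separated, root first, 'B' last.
Answer: C H D B

Derivation:
Walk down from root: C -> H -> D -> B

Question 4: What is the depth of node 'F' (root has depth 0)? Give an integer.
Answer: 1

Derivation:
Path from root to F: C -> F
Depth = number of edges = 1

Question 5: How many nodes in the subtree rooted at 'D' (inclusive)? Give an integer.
Subtree rooted at D contains: B, D
Count = 2

Answer: 2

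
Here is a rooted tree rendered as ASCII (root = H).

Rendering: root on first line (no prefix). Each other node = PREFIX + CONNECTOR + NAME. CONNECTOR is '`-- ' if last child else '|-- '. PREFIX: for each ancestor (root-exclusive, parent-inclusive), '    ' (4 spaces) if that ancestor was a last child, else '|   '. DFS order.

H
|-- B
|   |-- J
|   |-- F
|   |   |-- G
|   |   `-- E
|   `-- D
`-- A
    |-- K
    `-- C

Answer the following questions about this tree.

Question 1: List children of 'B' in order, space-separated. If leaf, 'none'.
Answer: J F D

Derivation:
Node B's children (from adjacency): J, F, D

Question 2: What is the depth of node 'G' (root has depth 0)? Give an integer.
Path from root to G: H -> B -> F -> G
Depth = number of edges = 3

Answer: 3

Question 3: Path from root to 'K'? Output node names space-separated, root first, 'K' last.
Answer: H A K

Derivation:
Walk down from root: H -> A -> K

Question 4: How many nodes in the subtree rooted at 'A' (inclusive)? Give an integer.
Answer: 3

Derivation:
Subtree rooted at A contains: A, C, K
Count = 3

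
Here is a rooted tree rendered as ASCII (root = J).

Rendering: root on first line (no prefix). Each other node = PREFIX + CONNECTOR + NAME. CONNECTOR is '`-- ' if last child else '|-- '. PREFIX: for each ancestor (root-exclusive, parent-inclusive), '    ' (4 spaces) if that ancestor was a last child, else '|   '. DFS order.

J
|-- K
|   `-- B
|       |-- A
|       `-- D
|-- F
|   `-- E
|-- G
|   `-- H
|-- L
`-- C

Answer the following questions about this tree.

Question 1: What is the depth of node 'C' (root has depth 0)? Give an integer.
Answer: 1

Derivation:
Path from root to C: J -> C
Depth = number of edges = 1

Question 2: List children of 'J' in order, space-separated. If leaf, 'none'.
Node J's children (from adjacency): K, F, G, L, C

Answer: K F G L C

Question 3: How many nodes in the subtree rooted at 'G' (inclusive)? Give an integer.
Subtree rooted at G contains: G, H
Count = 2

Answer: 2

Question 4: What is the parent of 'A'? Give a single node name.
Scan adjacency: A appears as child of B

Answer: B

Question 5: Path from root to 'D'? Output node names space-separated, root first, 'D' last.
Answer: J K B D

Derivation:
Walk down from root: J -> K -> B -> D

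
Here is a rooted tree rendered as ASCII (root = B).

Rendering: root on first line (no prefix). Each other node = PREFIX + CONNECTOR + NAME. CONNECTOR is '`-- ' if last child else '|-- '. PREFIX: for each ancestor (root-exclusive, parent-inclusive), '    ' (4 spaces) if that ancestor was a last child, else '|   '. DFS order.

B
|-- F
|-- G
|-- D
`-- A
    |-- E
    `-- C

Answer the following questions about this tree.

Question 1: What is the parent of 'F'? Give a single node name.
Answer: B

Derivation:
Scan adjacency: F appears as child of B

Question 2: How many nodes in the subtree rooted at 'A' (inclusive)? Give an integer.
Subtree rooted at A contains: A, C, E
Count = 3

Answer: 3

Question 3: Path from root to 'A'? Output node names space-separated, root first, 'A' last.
Answer: B A

Derivation:
Walk down from root: B -> A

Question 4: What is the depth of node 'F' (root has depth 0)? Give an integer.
Answer: 1

Derivation:
Path from root to F: B -> F
Depth = number of edges = 1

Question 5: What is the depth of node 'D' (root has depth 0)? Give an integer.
Path from root to D: B -> D
Depth = number of edges = 1

Answer: 1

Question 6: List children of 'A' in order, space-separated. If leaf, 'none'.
Answer: E C

Derivation:
Node A's children (from adjacency): E, C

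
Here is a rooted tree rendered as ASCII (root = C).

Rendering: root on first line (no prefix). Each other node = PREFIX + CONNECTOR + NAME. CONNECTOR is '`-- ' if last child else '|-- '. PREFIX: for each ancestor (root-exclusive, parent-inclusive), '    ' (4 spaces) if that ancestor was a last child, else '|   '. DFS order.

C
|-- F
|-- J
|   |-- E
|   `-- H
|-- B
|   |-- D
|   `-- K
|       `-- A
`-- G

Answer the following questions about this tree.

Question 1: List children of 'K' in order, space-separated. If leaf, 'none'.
Answer: A

Derivation:
Node K's children (from adjacency): A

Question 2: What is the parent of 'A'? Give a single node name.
Answer: K

Derivation:
Scan adjacency: A appears as child of K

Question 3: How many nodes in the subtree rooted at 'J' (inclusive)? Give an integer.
Answer: 3

Derivation:
Subtree rooted at J contains: E, H, J
Count = 3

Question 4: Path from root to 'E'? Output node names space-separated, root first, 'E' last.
Answer: C J E

Derivation:
Walk down from root: C -> J -> E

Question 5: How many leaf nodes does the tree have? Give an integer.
Leaves (nodes with no children): A, D, E, F, G, H

Answer: 6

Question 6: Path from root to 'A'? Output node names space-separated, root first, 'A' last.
Answer: C B K A

Derivation:
Walk down from root: C -> B -> K -> A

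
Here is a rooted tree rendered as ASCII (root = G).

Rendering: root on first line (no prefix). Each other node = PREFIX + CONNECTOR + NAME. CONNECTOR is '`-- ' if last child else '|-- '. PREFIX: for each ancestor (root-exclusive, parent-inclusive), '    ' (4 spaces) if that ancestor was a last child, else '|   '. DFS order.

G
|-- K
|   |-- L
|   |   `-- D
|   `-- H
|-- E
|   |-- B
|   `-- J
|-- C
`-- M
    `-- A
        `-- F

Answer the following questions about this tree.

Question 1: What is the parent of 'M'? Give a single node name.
Answer: G

Derivation:
Scan adjacency: M appears as child of G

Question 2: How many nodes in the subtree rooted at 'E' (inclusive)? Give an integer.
Subtree rooted at E contains: B, E, J
Count = 3

Answer: 3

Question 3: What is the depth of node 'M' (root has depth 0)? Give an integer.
Answer: 1

Derivation:
Path from root to M: G -> M
Depth = number of edges = 1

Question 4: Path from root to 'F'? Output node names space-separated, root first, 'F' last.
Answer: G M A F

Derivation:
Walk down from root: G -> M -> A -> F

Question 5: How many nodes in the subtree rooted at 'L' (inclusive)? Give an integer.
Subtree rooted at L contains: D, L
Count = 2

Answer: 2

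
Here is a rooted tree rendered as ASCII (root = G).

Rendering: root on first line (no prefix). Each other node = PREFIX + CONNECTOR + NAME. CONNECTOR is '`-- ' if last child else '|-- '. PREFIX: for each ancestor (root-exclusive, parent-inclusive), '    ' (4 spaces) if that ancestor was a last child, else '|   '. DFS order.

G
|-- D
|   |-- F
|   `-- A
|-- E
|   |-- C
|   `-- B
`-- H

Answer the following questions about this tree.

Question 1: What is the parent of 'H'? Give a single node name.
Scan adjacency: H appears as child of G

Answer: G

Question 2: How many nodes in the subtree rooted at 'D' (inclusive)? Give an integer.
Answer: 3

Derivation:
Subtree rooted at D contains: A, D, F
Count = 3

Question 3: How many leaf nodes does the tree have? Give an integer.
Answer: 5

Derivation:
Leaves (nodes with no children): A, B, C, F, H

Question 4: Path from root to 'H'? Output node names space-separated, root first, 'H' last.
Answer: G H

Derivation:
Walk down from root: G -> H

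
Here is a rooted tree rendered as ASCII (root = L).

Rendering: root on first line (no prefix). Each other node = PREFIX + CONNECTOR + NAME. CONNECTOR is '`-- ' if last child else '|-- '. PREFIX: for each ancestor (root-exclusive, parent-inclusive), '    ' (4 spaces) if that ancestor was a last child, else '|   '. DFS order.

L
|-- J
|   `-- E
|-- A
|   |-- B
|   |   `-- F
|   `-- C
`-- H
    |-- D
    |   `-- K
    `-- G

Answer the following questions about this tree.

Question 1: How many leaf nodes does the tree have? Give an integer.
Leaves (nodes with no children): C, E, F, G, K

Answer: 5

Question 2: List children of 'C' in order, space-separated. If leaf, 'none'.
Answer: none

Derivation:
Node C's children (from adjacency): (leaf)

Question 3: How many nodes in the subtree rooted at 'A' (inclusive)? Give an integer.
Subtree rooted at A contains: A, B, C, F
Count = 4

Answer: 4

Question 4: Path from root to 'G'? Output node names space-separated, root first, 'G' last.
Walk down from root: L -> H -> G

Answer: L H G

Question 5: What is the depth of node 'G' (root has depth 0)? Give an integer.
Path from root to G: L -> H -> G
Depth = number of edges = 2

Answer: 2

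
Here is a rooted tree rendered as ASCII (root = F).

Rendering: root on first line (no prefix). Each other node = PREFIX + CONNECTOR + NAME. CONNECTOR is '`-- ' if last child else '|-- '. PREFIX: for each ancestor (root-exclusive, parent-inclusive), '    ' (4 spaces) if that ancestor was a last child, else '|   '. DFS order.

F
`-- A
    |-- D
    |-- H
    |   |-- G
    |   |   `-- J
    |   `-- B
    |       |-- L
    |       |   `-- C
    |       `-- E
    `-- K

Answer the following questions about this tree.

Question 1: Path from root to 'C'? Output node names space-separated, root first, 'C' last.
Answer: F A H B L C

Derivation:
Walk down from root: F -> A -> H -> B -> L -> C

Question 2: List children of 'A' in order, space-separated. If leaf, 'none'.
Answer: D H K

Derivation:
Node A's children (from adjacency): D, H, K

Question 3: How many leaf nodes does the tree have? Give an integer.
Answer: 5

Derivation:
Leaves (nodes with no children): C, D, E, J, K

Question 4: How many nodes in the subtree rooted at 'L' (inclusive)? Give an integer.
Answer: 2

Derivation:
Subtree rooted at L contains: C, L
Count = 2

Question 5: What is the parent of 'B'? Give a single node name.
Answer: H

Derivation:
Scan adjacency: B appears as child of H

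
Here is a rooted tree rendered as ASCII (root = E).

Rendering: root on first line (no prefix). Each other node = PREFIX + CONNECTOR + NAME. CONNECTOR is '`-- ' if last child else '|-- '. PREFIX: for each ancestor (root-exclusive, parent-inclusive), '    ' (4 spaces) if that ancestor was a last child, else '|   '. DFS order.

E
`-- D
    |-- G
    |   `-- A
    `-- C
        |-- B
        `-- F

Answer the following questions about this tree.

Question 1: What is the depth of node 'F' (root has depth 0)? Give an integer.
Path from root to F: E -> D -> C -> F
Depth = number of edges = 3

Answer: 3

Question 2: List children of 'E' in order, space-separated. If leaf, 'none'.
Node E's children (from adjacency): D

Answer: D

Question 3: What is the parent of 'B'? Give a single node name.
Answer: C

Derivation:
Scan adjacency: B appears as child of C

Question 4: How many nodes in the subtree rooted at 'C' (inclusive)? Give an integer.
Subtree rooted at C contains: B, C, F
Count = 3

Answer: 3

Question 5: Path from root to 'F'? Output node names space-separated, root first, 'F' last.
Answer: E D C F

Derivation:
Walk down from root: E -> D -> C -> F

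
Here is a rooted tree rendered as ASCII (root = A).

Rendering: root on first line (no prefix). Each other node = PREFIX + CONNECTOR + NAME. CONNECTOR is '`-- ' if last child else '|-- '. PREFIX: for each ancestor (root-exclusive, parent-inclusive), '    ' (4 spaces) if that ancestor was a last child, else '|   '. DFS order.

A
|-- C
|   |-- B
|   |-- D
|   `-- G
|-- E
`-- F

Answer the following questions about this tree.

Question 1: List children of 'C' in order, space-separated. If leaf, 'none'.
Answer: B D G

Derivation:
Node C's children (from adjacency): B, D, G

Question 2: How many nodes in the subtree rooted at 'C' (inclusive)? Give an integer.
Answer: 4

Derivation:
Subtree rooted at C contains: B, C, D, G
Count = 4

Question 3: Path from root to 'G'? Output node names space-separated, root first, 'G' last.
Answer: A C G

Derivation:
Walk down from root: A -> C -> G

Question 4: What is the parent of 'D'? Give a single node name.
Scan adjacency: D appears as child of C

Answer: C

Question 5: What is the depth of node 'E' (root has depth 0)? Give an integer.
Answer: 1

Derivation:
Path from root to E: A -> E
Depth = number of edges = 1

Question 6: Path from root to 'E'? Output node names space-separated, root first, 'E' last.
Walk down from root: A -> E

Answer: A E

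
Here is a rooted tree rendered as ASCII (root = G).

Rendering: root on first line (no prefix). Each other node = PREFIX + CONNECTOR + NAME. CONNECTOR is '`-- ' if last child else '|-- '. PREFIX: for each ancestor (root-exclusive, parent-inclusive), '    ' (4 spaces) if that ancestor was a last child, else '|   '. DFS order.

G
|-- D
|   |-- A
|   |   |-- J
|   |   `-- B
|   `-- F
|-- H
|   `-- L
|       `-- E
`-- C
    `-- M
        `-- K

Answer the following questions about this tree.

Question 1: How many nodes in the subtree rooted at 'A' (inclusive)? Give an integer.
Answer: 3

Derivation:
Subtree rooted at A contains: A, B, J
Count = 3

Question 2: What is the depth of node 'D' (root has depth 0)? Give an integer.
Path from root to D: G -> D
Depth = number of edges = 1

Answer: 1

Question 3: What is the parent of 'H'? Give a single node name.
Answer: G

Derivation:
Scan adjacency: H appears as child of G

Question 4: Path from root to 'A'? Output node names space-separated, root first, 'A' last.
Answer: G D A

Derivation:
Walk down from root: G -> D -> A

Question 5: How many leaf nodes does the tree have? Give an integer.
Answer: 5

Derivation:
Leaves (nodes with no children): B, E, F, J, K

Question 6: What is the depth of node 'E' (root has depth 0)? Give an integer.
Path from root to E: G -> H -> L -> E
Depth = number of edges = 3

Answer: 3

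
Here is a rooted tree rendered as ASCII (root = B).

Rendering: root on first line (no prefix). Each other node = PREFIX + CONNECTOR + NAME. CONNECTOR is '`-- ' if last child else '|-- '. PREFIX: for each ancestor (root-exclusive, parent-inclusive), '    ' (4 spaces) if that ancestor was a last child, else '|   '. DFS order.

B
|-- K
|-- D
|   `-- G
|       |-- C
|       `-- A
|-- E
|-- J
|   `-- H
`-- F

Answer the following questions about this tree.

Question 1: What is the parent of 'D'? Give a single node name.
Answer: B

Derivation:
Scan adjacency: D appears as child of B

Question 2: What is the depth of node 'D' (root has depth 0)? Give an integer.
Path from root to D: B -> D
Depth = number of edges = 1

Answer: 1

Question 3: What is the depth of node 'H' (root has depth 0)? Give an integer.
Path from root to H: B -> J -> H
Depth = number of edges = 2

Answer: 2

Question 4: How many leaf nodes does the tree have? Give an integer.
Answer: 6

Derivation:
Leaves (nodes with no children): A, C, E, F, H, K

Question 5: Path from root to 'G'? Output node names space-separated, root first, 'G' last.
Walk down from root: B -> D -> G

Answer: B D G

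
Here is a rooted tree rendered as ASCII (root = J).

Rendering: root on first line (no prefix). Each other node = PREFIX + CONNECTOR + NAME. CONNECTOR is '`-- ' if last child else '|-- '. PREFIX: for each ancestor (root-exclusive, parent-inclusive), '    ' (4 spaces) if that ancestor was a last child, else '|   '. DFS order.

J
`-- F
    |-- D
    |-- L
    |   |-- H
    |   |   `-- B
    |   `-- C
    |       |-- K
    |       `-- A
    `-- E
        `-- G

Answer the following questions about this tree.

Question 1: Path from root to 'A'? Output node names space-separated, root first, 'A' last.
Walk down from root: J -> F -> L -> C -> A

Answer: J F L C A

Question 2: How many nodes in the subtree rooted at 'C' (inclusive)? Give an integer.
Answer: 3

Derivation:
Subtree rooted at C contains: A, C, K
Count = 3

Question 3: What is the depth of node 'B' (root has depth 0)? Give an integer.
Path from root to B: J -> F -> L -> H -> B
Depth = number of edges = 4

Answer: 4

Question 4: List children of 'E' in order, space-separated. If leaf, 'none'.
Answer: G

Derivation:
Node E's children (from adjacency): G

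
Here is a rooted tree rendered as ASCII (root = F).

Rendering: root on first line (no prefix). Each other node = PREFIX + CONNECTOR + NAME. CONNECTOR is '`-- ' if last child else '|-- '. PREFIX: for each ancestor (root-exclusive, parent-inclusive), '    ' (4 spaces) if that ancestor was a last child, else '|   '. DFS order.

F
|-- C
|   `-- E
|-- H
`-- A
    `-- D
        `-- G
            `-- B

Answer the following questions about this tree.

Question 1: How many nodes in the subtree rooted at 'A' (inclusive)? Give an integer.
Answer: 4

Derivation:
Subtree rooted at A contains: A, B, D, G
Count = 4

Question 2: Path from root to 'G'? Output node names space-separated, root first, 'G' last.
Walk down from root: F -> A -> D -> G

Answer: F A D G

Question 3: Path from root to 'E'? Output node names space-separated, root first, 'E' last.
Walk down from root: F -> C -> E

Answer: F C E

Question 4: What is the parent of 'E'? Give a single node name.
Answer: C

Derivation:
Scan adjacency: E appears as child of C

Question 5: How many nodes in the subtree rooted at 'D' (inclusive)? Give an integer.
Subtree rooted at D contains: B, D, G
Count = 3

Answer: 3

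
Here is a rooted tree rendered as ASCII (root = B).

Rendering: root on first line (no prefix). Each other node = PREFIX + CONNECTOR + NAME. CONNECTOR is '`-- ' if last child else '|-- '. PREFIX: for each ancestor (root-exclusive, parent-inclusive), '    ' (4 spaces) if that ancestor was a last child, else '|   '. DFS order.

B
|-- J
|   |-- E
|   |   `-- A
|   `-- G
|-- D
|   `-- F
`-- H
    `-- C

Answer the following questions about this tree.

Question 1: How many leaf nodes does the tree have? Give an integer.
Leaves (nodes with no children): A, C, F, G

Answer: 4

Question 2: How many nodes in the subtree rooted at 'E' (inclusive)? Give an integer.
Subtree rooted at E contains: A, E
Count = 2

Answer: 2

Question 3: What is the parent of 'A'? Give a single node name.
Answer: E

Derivation:
Scan adjacency: A appears as child of E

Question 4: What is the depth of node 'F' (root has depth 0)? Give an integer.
Answer: 2

Derivation:
Path from root to F: B -> D -> F
Depth = number of edges = 2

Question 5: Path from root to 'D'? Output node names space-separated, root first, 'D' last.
Answer: B D

Derivation:
Walk down from root: B -> D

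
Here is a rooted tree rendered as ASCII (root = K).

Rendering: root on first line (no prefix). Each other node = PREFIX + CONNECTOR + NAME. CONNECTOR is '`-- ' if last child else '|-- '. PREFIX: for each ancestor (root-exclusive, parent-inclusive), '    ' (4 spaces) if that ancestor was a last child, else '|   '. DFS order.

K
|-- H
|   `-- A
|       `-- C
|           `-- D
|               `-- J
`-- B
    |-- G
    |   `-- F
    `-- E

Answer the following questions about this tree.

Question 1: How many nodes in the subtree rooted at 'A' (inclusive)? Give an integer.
Answer: 4

Derivation:
Subtree rooted at A contains: A, C, D, J
Count = 4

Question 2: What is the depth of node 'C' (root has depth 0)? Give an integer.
Answer: 3

Derivation:
Path from root to C: K -> H -> A -> C
Depth = number of edges = 3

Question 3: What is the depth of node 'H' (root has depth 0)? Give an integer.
Path from root to H: K -> H
Depth = number of edges = 1

Answer: 1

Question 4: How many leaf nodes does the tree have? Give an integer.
Leaves (nodes with no children): E, F, J

Answer: 3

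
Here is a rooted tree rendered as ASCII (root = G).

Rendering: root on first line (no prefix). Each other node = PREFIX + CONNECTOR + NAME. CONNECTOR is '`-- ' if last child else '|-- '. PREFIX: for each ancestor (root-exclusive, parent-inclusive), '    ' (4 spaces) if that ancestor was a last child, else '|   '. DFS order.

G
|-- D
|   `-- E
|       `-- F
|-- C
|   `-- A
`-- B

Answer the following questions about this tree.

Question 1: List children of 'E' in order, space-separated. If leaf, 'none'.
Node E's children (from adjacency): F

Answer: F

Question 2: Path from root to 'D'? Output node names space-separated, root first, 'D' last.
Answer: G D

Derivation:
Walk down from root: G -> D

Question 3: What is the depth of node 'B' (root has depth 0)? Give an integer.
Answer: 1

Derivation:
Path from root to B: G -> B
Depth = number of edges = 1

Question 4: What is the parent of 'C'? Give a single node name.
Answer: G

Derivation:
Scan adjacency: C appears as child of G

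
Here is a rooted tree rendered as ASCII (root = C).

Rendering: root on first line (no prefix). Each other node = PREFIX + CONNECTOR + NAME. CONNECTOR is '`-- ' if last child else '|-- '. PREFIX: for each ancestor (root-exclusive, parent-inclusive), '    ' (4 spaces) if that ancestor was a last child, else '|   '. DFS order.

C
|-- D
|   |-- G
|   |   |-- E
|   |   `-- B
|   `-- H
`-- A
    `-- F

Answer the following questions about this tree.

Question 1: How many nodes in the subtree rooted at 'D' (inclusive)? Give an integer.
Answer: 5

Derivation:
Subtree rooted at D contains: B, D, E, G, H
Count = 5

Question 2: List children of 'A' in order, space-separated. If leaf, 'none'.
Answer: F

Derivation:
Node A's children (from adjacency): F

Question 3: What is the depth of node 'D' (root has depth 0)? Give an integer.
Path from root to D: C -> D
Depth = number of edges = 1

Answer: 1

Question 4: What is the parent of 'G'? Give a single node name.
Scan adjacency: G appears as child of D

Answer: D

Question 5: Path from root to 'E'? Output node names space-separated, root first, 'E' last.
Walk down from root: C -> D -> G -> E

Answer: C D G E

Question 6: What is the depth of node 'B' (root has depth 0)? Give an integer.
Path from root to B: C -> D -> G -> B
Depth = number of edges = 3

Answer: 3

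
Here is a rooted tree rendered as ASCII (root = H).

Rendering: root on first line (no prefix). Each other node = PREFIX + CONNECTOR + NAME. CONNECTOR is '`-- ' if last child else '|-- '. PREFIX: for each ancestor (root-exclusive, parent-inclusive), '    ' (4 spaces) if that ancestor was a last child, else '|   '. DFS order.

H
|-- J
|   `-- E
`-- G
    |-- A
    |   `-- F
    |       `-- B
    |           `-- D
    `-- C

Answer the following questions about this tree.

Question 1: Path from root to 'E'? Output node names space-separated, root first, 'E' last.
Answer: H J E

Derivation:
Walk down from root: H -> J -> E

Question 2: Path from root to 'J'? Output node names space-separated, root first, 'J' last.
Walk down from root: H -> J

Answer: H J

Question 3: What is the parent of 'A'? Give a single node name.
Scan adjacency: A appears as child of G

Answer: G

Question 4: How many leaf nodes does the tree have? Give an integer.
Answer: 3

Derivation:
Leaves (nodes with no children): C, D, E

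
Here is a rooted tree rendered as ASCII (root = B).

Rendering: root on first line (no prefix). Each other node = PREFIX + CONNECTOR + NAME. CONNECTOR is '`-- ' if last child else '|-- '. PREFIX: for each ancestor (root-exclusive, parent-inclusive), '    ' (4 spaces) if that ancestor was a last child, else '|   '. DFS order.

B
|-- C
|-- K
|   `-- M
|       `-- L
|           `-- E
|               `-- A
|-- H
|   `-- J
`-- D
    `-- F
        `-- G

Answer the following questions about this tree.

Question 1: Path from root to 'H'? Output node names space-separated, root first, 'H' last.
Answer: B H

Derivation:
Walk down from root: B -> H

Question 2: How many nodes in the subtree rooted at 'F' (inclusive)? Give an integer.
Subtree rooted at F contains: F, G
Count = 2

Answer: 2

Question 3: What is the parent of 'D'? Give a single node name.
Scan adjacency: D appears as child of B

Answer: B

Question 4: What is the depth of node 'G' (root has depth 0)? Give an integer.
Path from root to G: B -> D -> F -> G
Depth = number of edges = 3

Answer: 3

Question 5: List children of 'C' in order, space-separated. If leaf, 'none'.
Answer: none

Derivation:
Node C's children (from adjacency): (leaf)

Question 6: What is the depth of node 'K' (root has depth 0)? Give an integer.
Answer: 1

Derivation:
Path from root to K: B -> K
Depth = number of edges = 1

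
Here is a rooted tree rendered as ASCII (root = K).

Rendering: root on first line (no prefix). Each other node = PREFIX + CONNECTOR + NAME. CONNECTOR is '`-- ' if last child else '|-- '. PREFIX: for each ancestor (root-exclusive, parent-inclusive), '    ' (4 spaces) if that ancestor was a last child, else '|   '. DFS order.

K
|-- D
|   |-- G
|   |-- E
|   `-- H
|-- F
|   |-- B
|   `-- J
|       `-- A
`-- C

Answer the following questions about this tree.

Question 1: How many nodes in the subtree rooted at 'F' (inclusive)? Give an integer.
Subtree rooted at F contains: A, B, F, J
Count = 4

Answer: 4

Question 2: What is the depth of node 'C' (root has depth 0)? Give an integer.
Answer: 1

Derivation:
Path from root to C: K -> C
Depth = number of edges = 1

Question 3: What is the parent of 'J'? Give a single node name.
Scan adjacency: J appears as child of F

Answer: F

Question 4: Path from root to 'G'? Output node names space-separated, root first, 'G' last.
Answer: K D G

Derivation:
Walk down from root: K -> D -> G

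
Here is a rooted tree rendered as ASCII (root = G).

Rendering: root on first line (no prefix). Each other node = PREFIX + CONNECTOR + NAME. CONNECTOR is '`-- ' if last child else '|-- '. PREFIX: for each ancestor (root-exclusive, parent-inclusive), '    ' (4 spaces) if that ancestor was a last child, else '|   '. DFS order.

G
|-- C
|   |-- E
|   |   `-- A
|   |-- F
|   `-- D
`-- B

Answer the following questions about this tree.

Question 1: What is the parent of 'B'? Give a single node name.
Scan adjacency: B appears as child of G

Answer: G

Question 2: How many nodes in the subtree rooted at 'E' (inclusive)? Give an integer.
Subtree rooted at E contains: A, E
Count = 2

Answer: 2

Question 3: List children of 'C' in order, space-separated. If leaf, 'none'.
Node C's children (from adjacency): E, F, D

Answer: E F D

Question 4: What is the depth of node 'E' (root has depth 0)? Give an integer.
Path from root to E: G -> C -> E
Depth = number of edges = 2

Answer: 2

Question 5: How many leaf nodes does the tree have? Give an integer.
Leaves (nodes with no children): A, B, D, F

Answer: 4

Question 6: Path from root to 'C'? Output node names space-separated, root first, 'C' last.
Walk down from root: G -> C

Answer: G C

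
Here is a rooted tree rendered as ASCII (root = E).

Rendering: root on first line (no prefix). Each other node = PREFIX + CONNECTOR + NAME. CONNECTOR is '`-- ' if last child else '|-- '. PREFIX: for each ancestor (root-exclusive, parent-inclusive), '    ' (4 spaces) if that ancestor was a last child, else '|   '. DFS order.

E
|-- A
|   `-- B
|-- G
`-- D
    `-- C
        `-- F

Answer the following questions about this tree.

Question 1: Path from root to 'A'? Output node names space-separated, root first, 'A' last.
Answer: E A

Derivation:
Walk down from root: E -> A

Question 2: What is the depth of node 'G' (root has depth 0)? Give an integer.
Path from root to G: E -> G
Depth = number of edges = 1

Answer: 1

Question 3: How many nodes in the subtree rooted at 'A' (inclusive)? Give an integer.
Subtree rooted at A contains: A, B
Count = 2

Answer: 2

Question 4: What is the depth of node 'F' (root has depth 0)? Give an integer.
Answer: 3

Derivation:
Path from root to F: E -> D -> C -> F
Depth = number of edges = 3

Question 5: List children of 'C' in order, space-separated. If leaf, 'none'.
Answer: F

Derivation:
Node C's children (from adjacency): F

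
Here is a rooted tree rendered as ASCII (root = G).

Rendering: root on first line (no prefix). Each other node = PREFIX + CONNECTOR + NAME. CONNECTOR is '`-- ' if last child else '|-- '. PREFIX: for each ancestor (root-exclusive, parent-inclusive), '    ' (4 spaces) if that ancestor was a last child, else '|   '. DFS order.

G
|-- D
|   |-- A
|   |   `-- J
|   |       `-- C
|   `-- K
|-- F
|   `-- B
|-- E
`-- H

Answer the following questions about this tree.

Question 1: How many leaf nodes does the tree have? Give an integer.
Answer: 5

Derivation:
Leaves (nodes with no children): B, C, E, H, K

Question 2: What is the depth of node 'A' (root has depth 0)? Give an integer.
Path from root to A: G -> D -> A
Depth = number of edges = 2

Answer: 2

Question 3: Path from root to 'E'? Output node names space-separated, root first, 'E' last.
Answer: G E

Derivation:
Walk down from root: G -> E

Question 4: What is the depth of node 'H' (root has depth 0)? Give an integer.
Answer: 1

Derivation:
Path from root to H: G -> H
Depth = number of edges = 1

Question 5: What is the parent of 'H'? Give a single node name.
Answer: G

Derivation:
Scan adjacency: H appears as child of G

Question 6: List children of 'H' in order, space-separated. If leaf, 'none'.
Node H's children (from adjacency): (leaf)

Answer: none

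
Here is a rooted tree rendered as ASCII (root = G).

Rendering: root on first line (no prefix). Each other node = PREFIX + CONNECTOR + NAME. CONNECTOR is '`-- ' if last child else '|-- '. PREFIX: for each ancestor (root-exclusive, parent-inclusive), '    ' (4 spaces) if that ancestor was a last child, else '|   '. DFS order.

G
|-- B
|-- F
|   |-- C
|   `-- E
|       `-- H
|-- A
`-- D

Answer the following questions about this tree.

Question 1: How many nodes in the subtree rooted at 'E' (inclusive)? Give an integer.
Answer: 2

Derivation:
Subtree rooted at E contains: E, H
Count = 2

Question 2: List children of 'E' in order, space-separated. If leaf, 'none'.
Answer: H

Derivation:
Node E's children (from adjacency): H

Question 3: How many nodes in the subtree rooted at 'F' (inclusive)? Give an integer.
Subtree rooted at F contains: C, E, F, H
Count = 4

Answer: 4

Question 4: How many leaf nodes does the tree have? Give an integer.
Answer: 5

Derivation:
Leaves (nodes with no children): A, B, C, D, H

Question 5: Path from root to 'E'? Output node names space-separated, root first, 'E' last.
Walk down from root: G -> F -> E

Answer: G F E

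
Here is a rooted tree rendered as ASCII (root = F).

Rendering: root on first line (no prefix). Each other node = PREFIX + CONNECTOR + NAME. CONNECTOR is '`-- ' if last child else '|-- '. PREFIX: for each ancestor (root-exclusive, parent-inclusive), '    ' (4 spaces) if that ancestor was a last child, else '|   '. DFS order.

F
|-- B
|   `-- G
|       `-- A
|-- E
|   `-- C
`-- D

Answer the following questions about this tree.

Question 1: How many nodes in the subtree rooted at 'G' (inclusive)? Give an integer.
Answer: 2

Derivation:
Subtree rooted at G contains: A, G
Count = 2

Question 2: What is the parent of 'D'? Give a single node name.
Answer: F

Derivation:
Scan adjacency: D appears as child of F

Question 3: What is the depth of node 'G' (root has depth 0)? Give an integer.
Answer: 2

Derivation:
Path from root to G: F -> B -> G
Depth = number of edges = 2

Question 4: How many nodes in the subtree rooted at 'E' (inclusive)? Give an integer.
Answer: 2

Derivation:
Subtree rooted at E contains: C, E
Count = 2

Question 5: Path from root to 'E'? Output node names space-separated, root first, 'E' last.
Answer: F E

Derivation:
Walk down from root: F -> E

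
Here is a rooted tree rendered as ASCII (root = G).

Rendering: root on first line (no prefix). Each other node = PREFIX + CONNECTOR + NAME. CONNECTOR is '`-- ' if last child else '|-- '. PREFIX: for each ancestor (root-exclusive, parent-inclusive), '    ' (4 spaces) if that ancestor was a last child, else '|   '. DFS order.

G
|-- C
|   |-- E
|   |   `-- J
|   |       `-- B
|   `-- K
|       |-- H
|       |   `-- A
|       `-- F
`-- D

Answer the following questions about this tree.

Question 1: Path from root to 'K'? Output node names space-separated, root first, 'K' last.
Answer: G C K

Derivation:
Walk down from root: G -> C -> K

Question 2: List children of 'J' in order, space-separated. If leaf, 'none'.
Node J's children (from adjacency): B

Answer: B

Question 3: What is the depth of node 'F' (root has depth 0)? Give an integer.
Path from root to F: G -> C -> K -> F
Depth = number of edges = 3

Answer: 3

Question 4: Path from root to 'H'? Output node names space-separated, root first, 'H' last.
Answer: G C K H

Derivation:
Walk down from root: G -> C -> K -> H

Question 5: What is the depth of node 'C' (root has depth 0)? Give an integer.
Path from root to C: G -> C
Depth = number of edges = 1

Answer: 1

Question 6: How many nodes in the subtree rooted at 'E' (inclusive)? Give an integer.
Answer: 3

Derivation:
Subtree rooted at E contains: B, E, J
Count = 3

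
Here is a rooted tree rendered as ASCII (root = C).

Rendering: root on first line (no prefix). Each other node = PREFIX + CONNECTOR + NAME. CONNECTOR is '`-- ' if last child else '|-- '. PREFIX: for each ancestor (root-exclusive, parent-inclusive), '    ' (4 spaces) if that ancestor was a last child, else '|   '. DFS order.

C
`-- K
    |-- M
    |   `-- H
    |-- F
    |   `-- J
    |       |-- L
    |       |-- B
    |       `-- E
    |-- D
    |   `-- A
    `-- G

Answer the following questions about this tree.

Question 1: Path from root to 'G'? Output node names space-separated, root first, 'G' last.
Answer: C K G

Derivation:
Walk down from root: C -> K -> G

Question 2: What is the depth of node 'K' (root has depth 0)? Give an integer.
Path from root to K: C -> K
Depth = number of edges = 1

Answer: 1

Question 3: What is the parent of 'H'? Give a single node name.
Answer: M

Derivation:
Scan adjacency: H appears as child of M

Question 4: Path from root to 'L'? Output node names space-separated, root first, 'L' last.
Answer: C K F J L

Derivation:
Walk down from root: C -> K -> F -> J -> L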